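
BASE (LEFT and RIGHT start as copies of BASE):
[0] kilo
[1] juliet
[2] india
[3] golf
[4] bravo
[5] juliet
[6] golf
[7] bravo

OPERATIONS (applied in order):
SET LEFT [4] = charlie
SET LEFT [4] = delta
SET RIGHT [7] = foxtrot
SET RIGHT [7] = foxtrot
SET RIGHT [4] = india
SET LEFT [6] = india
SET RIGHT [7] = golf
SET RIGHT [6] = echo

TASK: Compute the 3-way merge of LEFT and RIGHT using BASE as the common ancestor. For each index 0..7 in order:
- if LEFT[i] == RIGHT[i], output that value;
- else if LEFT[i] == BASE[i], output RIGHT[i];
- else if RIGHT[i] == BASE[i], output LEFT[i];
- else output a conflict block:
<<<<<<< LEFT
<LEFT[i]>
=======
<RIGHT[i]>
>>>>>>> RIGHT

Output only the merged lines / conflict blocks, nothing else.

Answer: kilo
juliet
india
golf
<<<<<<< LEFT
delta
=======
india
>>>>>>> RIGHT
juliet
<<<<<<< LEFT
india
=======
echo
>>>>>>> RIGHT
golf

Derivation:
Final LEFT:  [kilo, juliet, india, golf, delta, juliet, india, bravo]
Final RIGHT: [kilo, juliet, india, golf, india, juliet, echo, golf]
i=0: L=kilo R=kilo -> agree -> kilo
i=1: L=juliet R=juliet -> agree -> juliet
i=2: L=india R=india -> agree -> india
i=3: L=golf R=golf -> agree -> golf
i=4: BASE=bravo L=delta R=india all differ -> CONFLICT
i=5: L=juliet R=juliet -> agree -> juliet
i=6: BASE=golf L=india R=echo all differ -> CONFLICT
i=7: L=bravo=BASE, R=golf -> take RIGHT -> golf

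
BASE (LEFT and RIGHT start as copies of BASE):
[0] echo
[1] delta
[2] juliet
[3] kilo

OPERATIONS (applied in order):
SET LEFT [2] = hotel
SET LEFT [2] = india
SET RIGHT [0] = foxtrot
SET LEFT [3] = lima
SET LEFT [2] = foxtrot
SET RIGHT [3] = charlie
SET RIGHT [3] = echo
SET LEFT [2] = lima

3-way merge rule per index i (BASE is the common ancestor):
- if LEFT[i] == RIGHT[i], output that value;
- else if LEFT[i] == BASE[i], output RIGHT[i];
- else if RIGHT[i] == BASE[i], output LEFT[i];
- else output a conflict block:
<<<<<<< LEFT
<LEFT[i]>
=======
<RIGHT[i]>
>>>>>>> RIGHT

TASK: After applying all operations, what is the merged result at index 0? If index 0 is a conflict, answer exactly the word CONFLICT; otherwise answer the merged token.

Final LEFT:  [echo, delta, lima, lima]
Final RIGHT: [foxtrot, delta, juliet, echo]
i=0: L=echo=BASE, R=foxtrot -> take RIGHT -> foxtrot
i=1: L=delta R=delta -> agree -> delta
i=2: L=lima, R=juliet=BASE -> take LEFT -> lima
i=3: BASE=kilo L=lima R=echo all differ -> CONFLICT
Index 0 -> foxtrot

Answer: foxtrot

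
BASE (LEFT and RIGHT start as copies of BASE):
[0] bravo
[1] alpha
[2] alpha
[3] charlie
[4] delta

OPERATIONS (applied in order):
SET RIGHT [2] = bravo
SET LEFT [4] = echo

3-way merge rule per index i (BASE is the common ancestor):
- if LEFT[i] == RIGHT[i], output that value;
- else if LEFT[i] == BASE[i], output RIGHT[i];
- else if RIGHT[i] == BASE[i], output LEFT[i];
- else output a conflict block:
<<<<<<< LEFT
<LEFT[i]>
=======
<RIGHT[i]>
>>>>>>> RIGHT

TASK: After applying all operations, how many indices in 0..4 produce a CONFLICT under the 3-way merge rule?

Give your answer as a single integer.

Answer: 0

Derivation:
Final LEFT:  [bravo, alpha, alpha, charlie, echo]
Final RIGHT: [bravo, alpha, bravo, charlie, delta]
i=0: L=bravo R=bravo -> agree -> bravo
i=1: L=alpha R=alpha -> agree -> alpha
i=2: L=alpha=BASE, R=bravo -> take RIGHT -> bravo
i=3: L=charlie R=charlie -> agree -> charlie
i=4: L=echo, R=delta=BASE -> take LEFT -> echo
Conflict count: 0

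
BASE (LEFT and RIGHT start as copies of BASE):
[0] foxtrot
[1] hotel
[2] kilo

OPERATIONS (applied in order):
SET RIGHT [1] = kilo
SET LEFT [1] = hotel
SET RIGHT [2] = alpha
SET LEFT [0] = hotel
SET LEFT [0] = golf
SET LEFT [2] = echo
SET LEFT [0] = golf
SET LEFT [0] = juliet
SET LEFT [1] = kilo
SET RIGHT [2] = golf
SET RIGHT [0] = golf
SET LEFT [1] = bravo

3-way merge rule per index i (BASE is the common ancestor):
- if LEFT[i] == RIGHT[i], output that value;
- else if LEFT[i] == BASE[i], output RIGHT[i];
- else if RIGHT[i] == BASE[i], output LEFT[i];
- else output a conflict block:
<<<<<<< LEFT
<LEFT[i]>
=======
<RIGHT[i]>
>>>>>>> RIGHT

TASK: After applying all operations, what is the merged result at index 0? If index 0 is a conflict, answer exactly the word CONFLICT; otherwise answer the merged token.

Answer: CONFLICT

Derivation:
Final LEFT:  [juliet, bravo, echo]
Final RIGHT: [golf, kilo, golf]
i=0: BASE=foxtrot L=juliet R=golf all differ -> CONFLICT
i=1: BASE=hotel L=bravo R=kilo all differ -> CONFLICT
i=2: BASE=kilo L=echo R=golf all differ -> CONFLICT
Index 0 -> CONFLICT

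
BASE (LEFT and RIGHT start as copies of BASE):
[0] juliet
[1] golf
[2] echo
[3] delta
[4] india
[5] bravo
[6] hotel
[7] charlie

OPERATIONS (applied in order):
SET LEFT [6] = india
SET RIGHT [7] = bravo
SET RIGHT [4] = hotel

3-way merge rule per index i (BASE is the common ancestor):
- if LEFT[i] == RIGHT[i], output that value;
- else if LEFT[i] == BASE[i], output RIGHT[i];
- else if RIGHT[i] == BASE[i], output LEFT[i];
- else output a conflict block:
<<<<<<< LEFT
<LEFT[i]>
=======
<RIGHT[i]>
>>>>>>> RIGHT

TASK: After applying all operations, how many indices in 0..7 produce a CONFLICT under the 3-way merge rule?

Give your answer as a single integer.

Final LEFT:  [juliet, golf, echo, delta, india, bravo, india, charlie]
Final RIGHT: [juliet, golf, echo, delta, hotel, bravo, hotel, bravo]
i=0: L=juliet R=juliet -> agree -> juliet
i=1: L=golf R=golf -> agree -> golf
i=2: L=echo R=echo -> agree -> echo
i=3: L=delta R=delta -> agree -> delta
i=4: L=india=BASE, R=hotel -> take RIGHT -> hotel
i=5: L=bravo R=bravo -> agree -> bravo
i=6: L=india, R=hotel=BASE -> take LEFT -> india
i=7: L=charlie=BASE, R=bravo -> take RIGHT -> bravo
Conflict count: 0

Answer: 0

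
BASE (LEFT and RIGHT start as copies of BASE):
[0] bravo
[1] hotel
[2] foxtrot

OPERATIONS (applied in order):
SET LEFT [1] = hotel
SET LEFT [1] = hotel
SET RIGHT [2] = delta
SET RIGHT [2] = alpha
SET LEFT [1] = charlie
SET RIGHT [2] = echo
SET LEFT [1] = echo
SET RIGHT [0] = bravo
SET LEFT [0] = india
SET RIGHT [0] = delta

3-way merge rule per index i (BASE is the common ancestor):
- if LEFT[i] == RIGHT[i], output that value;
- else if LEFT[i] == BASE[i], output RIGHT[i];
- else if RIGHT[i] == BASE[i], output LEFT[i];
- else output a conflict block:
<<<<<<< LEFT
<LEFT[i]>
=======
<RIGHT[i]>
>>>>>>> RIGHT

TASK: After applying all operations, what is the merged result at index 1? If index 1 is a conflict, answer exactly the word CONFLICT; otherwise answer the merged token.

Answer: echo

Derivation:
Final LEFT:  [india, echo, foxtrot]
Final RIGHT: [delta, hotel, echo]
i=0: BASE=bravo L=india R=delta all differ -> CONFLICT
i=1: L=echo, R=hotel=BASE -> take LEFT -> echo
i=2: L=foxtrot=BASE, R=echo -> take RIGHT -> echo
Index 1 -> echo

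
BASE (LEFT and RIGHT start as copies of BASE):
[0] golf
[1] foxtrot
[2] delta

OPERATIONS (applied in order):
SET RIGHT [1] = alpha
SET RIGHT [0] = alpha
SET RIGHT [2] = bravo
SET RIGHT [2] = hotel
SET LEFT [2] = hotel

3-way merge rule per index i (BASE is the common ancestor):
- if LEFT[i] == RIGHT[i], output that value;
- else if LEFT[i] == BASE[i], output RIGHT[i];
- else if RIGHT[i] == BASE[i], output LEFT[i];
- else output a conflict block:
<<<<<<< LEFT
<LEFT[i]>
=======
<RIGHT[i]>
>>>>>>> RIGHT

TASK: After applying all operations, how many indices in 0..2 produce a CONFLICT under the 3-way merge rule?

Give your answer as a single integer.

Answer: 0

Derivation:
Final LEFT:  [golf, foxtrot, hotel]
Final RIGHT: [alpha, alpha, hotel]
i=0: L=golf=BASE, R=alpha -> take RIGHT -> alpha
i=1: L=foxtrot=BASE, R=alpha -> take RIGHT -> alpha
i=2: L=hotel R=hotel -> agree -> hotel
Conflict count: 0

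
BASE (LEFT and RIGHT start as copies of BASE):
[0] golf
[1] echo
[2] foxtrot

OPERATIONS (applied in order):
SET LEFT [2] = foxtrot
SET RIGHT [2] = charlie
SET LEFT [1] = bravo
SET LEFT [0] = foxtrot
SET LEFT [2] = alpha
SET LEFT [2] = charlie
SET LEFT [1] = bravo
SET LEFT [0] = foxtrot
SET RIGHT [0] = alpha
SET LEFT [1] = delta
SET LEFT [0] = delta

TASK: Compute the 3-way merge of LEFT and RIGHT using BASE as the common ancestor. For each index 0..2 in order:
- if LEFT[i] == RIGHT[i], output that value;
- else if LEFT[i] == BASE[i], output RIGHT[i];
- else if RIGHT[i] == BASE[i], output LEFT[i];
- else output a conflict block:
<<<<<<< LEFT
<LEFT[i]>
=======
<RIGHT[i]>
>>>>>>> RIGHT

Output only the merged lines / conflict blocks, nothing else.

Final LEFT:  [delta, delta, charlie]
Final RIGHT: [alpha, echo, charlie]
i=0: BASE=golf L=delta R=alpha all differ -> CONFLICT
i=1: L=delta, R=echo=BASE -> take LEFT -> delta
i=2: L=charlie R=charlie -> agree -> charlie

Answer: <<<<<<< LEFT
delta
=======
alpha
>>>>>>> RIGHT
delta
charlie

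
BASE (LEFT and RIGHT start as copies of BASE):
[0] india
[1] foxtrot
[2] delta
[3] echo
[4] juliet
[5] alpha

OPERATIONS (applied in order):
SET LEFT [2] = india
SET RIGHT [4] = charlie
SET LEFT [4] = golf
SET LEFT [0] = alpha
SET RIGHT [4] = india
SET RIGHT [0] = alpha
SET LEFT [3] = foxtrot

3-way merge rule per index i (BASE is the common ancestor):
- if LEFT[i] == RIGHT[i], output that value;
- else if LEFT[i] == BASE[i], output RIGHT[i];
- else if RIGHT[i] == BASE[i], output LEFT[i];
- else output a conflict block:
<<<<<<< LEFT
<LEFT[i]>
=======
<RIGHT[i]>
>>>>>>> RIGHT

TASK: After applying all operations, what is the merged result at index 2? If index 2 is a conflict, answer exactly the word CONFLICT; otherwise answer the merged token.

Final LEFT:  [alpha, foxtrot, india, foxtrot, golf, alpha]
Final RIGHT: [alpha, foxtrot, delta, echo, india, alpha]
i=0: L=alpha R=alpha -> agree -> alpha
i=1: L=foxtrot R=foxtrot -> agree -> foxtrot
i=2: L=india, R=delta=BASE -> take LEFT -> india
i=3: L=foxtrot, R=echo=BASE -> take LEFT -> foxtrot
i=4: BASE=juliet L=golf R=india all differ -> CONFLICT
i=5: L=alpha R=alpha -> agree -> alpha
Index 2 -> india

Answer: india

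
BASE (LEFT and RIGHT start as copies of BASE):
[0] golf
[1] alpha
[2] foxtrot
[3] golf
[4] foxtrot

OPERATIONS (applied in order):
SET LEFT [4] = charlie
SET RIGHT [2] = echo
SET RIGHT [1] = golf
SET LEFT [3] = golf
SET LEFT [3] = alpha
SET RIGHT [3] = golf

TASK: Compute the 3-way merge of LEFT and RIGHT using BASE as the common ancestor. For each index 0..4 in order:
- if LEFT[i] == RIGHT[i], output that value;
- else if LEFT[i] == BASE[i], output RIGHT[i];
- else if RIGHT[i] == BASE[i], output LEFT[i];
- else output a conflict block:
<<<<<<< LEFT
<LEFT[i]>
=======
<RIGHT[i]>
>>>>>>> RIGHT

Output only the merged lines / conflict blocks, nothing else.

Final LEFT:  [golf, alpha, foxtrot, alpha, charlie]
Final RIGHT: [golf, golf, echo, golf, foxtrot]
i=0: L=golf R=golf -> agree -> golf
i=1: L=alpha=BASE, R=golf -> take RIGHT -> golf
i=2: L=foxtrot=BASE, R=echo -> take RIGHT -> echo
i=3: L=alpha, R=golf=BASE -> take LEFT -> alpha
i=4: L=charlie, R=foxtrot=BASE -> take LEFT -> charlie

Answer: golf
golf
echo
alpha
charlie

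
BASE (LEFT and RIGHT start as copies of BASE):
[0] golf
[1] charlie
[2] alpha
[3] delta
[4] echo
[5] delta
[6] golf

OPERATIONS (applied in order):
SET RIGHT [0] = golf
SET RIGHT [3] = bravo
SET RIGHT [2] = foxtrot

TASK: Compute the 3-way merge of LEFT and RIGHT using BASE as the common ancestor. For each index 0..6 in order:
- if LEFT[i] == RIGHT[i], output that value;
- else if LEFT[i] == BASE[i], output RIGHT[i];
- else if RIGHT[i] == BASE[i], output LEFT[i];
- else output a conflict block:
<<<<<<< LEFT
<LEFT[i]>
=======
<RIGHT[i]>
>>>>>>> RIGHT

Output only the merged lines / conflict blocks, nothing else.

Answer: golf
charlie
foxtrot
bravo
echo
delta
golf

Derivation:
Final LEFT:  [golf, charlie, alpha, delta, echo, delta, golf]
Final RIGHT: [golf, charlie, foxtrot, bravo, echo, delta, golf]
i=0: L=golf R=golf -> agree -> golf
i=1: L=charlie R=charlie -> agree -> charlie
i=2: L=alpha=BASE, R=foxtrot -> take RIGHT -> foxtrot
i=3: L=delta=BASE, R=bravo -> take RIGHT -> bravo
i=4: L=echo R=echo -> agree -> echo
i=5: L=delta R=delta -> agree -> delta
i=6: L=golf R=golf -> agree -> golf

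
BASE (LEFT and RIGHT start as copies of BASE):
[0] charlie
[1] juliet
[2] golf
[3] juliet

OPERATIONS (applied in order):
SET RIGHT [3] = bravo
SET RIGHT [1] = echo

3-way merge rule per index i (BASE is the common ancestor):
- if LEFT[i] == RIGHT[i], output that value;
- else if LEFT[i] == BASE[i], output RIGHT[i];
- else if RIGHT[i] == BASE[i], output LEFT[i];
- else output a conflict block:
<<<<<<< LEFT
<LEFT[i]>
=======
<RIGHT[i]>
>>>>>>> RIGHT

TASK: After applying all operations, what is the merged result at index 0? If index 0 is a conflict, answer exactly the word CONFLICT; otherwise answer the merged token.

Final LEFT:  [charlie, juliet, golf, juliet]
Final RIGHT: [charlie, echo, golf, bravo]
i=0: L=charlie R=charlie -> agree -> charlie
i=1: L=juliet=BASE, R=echo -> take RIGHT -> echo
i=2: L=golf R=golf -> agree -> golf
i=3: L=juliet=BASE, R=bravo -> take RIGHT -> bravo
Index 0 -> charlie

Answer: charlie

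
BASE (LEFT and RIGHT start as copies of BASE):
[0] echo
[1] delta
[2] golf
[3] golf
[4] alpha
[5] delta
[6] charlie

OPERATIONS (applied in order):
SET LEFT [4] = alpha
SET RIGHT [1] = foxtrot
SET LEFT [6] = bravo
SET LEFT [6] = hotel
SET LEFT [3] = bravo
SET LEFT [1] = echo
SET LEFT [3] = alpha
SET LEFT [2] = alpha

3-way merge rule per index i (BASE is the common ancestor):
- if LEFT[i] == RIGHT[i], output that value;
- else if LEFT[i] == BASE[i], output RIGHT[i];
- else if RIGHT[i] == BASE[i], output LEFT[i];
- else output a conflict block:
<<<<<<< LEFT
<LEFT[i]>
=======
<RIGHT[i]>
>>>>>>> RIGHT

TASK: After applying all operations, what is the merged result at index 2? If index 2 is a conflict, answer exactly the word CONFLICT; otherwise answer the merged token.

Final LEFT:  [echo, echo, alpha, alpha, alpha, delta, hotel]
Final RIGHT: [echo, foxtrot, golf, golf, alpha, delta, charlie]
i=0: L=echo R=echo -> agree -> echo
i=1: BASE=delta L=echo R=foxtrot all differ -> CONFLICT
i=2: L=alpha, R=golf=BASE -> take LEFT -> alpha
i=3: L=alpha, R=golf=BASE -> take LEFT -> alpha
i=4: L=alpha R=alpha -> agree -> alpha
i=5: L=delta R=delta -> agree -> delta
i=6: L=hotel, R=charlie=BASE -> take LEFT -> hotel
Index 2 -> alpha

Answer: alpha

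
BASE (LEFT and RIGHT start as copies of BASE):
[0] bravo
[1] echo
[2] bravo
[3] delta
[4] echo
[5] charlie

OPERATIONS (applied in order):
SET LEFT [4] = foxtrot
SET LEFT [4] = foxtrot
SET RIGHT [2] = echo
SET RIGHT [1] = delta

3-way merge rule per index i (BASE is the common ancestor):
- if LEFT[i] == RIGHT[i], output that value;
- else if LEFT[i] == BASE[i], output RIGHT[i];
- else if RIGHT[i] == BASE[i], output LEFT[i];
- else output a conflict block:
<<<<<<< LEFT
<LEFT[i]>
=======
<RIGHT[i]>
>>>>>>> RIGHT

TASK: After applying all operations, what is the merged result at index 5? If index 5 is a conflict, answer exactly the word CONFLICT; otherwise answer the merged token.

Final LEFT:  [bravo, echo, bravo, delta, foxtrot, charlie]
Final RIGHT: [bravo, delta, echo, delta, echo, charlie]
i=0: L=bravo R=bravo -> agree -> bravo
i=1: L=echo=BASE, R=delta -> take RIGHT -> delta
i=2: L=bravo=BASE, R=echo -> take RIGHT -> echo
i=3: L=delta R=delta -> agree -> delta
i=4: L=foxtrot, R=echo=BASE -> take LEFT -> foxtrot
i=5: L=charlie R=charlie -> agree -> charlie
Index 5 -> charlie

Answer: charlie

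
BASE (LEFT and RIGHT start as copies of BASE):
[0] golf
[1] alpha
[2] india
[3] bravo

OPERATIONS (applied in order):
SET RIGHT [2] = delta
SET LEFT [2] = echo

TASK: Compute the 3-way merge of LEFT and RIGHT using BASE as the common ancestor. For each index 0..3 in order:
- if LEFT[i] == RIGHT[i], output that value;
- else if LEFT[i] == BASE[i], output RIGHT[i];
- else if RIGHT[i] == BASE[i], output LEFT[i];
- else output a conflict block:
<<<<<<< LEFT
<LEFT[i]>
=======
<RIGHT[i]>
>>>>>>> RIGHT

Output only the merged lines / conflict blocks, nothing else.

Final LEFT:  [golf, alpha, echo, bravo]
Final RIGHT: [golf, alpha, delta, bravo]
i=0: L=golf R=golf -> agree -> golf
i=1: L=alpha R=alpha -> agree -> alpha
i=2: BASE=india L=echo R=delta all differ -> CONFLICT
i=3: L=bravo R=bravo -> agree -> bravo

Answer: golf
alpha
<<<<<<< LEFT
echo
=======
delta
>>>>>>> RIGHT
bravo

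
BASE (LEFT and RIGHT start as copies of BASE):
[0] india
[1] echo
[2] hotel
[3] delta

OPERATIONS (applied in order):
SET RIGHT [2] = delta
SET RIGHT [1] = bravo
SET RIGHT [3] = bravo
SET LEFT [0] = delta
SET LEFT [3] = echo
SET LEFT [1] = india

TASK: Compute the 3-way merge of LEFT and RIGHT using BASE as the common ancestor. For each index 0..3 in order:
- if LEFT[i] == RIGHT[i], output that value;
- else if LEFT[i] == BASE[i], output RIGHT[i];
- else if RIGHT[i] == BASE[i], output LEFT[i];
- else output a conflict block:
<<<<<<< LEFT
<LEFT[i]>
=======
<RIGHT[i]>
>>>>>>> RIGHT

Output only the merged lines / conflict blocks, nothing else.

Answer: delta
<<<<<<< LEFT
india
=======
bravo
>>>>>>> RIGHT
delta
<<<<<<< LEFT
echo
=======
bravo
>>>>>>> RIGHT

Derivation:
Final LEFT:  [delta, india, hotel, echo]
Final RIGHT: [india, bravo, delta, bravo]
i=0: L=delta, R=india=BASE -> take LEFT -> delta
i=1: BASE=echo L=india R=bravo all differ -> CONFLICT
i=2: L=hotel=BASE, R=delta -> take RIGHT -> delta
i=3: BASE=delta L=echo R=bravo all differ -> CONFLICT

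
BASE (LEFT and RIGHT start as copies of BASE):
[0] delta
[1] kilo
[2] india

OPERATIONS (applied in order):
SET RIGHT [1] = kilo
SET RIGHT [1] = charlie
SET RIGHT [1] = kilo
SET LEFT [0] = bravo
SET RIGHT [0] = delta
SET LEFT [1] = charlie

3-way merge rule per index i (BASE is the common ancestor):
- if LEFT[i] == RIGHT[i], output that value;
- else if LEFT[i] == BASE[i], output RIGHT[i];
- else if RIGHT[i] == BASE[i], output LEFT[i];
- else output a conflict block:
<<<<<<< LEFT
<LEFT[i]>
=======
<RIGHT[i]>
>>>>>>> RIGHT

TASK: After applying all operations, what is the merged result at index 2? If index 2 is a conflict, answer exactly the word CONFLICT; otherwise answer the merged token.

Answer: india

Derivation:
Final LEFT:  [bravo, charlie, india]
Final RIGHT: [delta, kilo, india]
i=0: L=bravo, R=delta=BASE -> take LEFT -> bravo
i=1: L=charlie, R=kilo=BASE -> take LEFT -> charlie
i=2: L=india R=india -> agree -> india
Index 2 -> india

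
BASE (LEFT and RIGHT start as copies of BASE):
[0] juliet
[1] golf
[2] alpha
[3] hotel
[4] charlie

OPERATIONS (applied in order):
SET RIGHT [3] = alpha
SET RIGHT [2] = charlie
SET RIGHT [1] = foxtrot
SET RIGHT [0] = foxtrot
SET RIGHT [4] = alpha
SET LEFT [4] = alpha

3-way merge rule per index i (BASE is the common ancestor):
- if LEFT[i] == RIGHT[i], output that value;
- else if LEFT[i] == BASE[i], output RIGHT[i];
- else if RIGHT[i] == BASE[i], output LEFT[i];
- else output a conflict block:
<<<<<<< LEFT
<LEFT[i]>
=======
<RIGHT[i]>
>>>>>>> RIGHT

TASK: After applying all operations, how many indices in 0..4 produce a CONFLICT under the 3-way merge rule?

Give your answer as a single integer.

Answer: 0

Derivation:
Final LEFT:  [juliet, golf, alpha, hotel, alpha]
Final RIGHT: [foxtrot, foxtrot, charlie, alpha, alpha]
i=0: L=juliet=BASE, R=foxtrot -> take RIGHT -> foxtrot
i=1: L=golf=BASE, R=foxtrot -> take RIGHT -> foxtrot
i=2: L=alpha=BASE, R=charlie -> take RIGHT -> charlie
i=3: L=hotel=BASE, R=alpha -> take RIGHT -> alpha
i=4: L=alpha R=alpha -> agree -> alpha
Conflict count: 0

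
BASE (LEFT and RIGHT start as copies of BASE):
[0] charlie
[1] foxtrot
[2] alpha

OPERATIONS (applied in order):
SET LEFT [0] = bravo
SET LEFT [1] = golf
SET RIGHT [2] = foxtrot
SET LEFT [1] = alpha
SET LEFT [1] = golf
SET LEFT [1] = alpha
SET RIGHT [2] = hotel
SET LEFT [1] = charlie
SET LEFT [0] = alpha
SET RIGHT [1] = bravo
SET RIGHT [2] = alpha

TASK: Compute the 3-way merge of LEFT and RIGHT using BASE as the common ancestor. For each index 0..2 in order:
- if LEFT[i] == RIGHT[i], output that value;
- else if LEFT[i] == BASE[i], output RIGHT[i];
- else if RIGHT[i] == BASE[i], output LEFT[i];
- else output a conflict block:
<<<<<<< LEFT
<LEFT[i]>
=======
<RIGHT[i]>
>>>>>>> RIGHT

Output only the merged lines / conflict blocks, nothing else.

Final LEFT:  [alpha, charlie, alpha]
Final RIGHT: [charlie, bravo, alpha]
i=0: L=alpha, R=charlie=BASE -> take LEFT -> alpha
i=1: BASE=foxtrot L=charlie R=bravo all differ -> CONFLICT
i=2: L=alpha R=alpha -> agree -> alpha

Answer: alpha
<<<<<<< LEFT
charlie
=======
bravo
>>>>>>> RIGHT
alpha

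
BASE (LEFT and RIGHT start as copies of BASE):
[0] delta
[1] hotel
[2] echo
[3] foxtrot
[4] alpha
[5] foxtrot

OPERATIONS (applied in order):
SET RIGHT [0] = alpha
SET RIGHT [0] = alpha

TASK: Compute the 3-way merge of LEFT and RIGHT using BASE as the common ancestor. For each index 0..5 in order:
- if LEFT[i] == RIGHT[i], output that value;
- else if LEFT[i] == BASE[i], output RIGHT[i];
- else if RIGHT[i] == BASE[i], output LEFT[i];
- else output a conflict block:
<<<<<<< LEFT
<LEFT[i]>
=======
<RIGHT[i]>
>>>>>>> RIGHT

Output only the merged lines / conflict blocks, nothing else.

Answer: alpha
hotel
echo
foxtrot
alpha
foxtrot

Derivation:
Final LEFT:  [delta, hotel, echo, foxtrot, alpha, foxtrot]
Final RIGHT: [alpha, hotel, echo, foxtrot, alpha, foxtrot]
i=0: L=delta=BASE, R=alpha -> take RIGHT -> alpha
i=1: L=hotel R=hotel -> agree -> hotel
i=2: L=echo R=echo -> agree -> echo
i=3: L=foxtrot R=foxtrot -> agree -> foxtrot
i=4: L=alpha R=alpha -> agree -> alpha
i=5: L=foxtrot R=foxtrot -> agree -> foxtrot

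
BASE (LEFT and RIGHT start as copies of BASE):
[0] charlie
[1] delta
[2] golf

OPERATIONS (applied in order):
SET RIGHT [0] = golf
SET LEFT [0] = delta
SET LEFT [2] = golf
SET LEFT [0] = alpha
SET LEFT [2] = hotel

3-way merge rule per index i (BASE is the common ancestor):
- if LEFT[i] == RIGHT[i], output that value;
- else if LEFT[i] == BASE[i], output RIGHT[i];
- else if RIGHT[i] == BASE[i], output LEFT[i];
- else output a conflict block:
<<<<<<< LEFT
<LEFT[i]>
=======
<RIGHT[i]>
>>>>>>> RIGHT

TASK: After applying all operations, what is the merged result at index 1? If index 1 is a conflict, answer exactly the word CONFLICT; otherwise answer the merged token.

Answer: delta

Derivation:
Final LEFT:  [alpha, delta, hotel]
Final RIGHT: [golf, delta, golf]
i=0: BASE=charlie L=alpha R=golf all differ -> CONFLICT
i=1: L=delta R=delta -> agree -> delta
i=2: L=hotel, R=golf=BASE -> take LEFT -> hotel
Index 1 -> delta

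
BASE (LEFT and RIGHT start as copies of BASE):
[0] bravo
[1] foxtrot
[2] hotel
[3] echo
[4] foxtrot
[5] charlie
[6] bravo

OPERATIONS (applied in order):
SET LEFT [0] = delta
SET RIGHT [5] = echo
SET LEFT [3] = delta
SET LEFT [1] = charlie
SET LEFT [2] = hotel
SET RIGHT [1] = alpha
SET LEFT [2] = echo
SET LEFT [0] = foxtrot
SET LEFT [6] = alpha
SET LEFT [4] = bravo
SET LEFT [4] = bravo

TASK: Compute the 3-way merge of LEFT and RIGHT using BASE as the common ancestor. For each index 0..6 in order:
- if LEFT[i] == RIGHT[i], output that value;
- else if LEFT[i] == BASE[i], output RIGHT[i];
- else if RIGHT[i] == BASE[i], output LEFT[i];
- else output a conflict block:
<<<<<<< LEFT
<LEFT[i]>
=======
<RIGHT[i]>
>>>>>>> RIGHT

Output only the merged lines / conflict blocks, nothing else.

Final LEFT:  [foxtrot, charlie, echo, delta, bravo, charlie, alpha]
Final RIGHT: [bravo, alpha, hotel, echo, foxtrot, echo, bravo]
i=0: L=foxtrot, R=bravo=BASE -> take LEFT -> foxtrot
i=1: BASE=foxtrot L=charlie R=alpha all differ -> CONFLICT
i=2: L=echo, R=hotel=BASE -> take LEFT -> echo
i=3: L=delta, R=echo=BASE -> take LEFT -> delta
i=4: L=bravo, R=foxtrot=BASE -> take LEFT -> bravo
i=5: L=charlie=BASE, R=echo -> take RIGHT -> echo
i=6: L=alpha, R=bravo=BASE -> take LEFT -> alpha

Answer: foxtrot
<<<<<<< LEFT
charlie
=======
alpha
>>>>>>> RIGHT
echo
delta
bravo
echo
alpha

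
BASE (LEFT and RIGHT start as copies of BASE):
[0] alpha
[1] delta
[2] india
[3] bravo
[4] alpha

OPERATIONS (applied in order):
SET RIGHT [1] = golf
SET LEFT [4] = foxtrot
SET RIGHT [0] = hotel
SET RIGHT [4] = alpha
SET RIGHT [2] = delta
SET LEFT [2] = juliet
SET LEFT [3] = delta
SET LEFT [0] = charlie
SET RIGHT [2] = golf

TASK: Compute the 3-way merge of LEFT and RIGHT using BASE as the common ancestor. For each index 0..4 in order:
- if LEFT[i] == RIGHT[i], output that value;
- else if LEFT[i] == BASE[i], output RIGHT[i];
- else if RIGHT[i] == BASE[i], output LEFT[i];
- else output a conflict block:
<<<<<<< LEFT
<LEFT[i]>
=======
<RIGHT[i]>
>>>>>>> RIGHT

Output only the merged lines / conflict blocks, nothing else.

Final LEFT:  [charlie, delta, juliet, delta, foxtrot]
Final RIGHT: [hotel, golf, golf, bravo, alpha]
i=0: BASE=alpha L=charlie R=hotel all differ -> CONFLICT
i=1: L=delta=BASE, R=golf -> take RIGHT -> golf
i=2: BASE=india L=juliet R=golf all differ -> CONFLICT
i=3: L=delta, R=bravo=BASE -> take LEFT -> delta
i=4: L=foxtrot, R=alpha=BASE -> take LEFT -> foxtrot

Answer: <<<<<<< LEFT
charlie
=======
hotel
>>>>>>> RIGHT
golf
<<<<<<< LEFT
juliet
=======
golf
>>>>>>> RIGHT
delta
foxtrot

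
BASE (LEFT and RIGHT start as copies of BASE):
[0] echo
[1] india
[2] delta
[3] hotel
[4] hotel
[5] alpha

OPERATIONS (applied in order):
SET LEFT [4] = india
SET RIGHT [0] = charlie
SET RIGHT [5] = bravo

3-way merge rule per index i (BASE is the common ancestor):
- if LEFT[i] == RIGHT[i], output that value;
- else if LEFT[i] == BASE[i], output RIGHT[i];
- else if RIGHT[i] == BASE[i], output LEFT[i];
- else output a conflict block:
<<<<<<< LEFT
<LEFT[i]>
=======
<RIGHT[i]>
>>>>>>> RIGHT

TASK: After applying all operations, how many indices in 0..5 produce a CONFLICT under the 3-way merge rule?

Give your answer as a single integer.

Final LEFT:  [echo, india, delta, hotel, india, alpha]
Final RIGHT: [charlie, india, delta, hotel, hotel, bravo]
i=0: L=echo=BASE, R=charlie -> take RIGHT -> charlie
i=1: L=india R=india -> agree -> india
i=2: L=delta R=delta -> agree -> delta
i=3: L=hotel R=hotel -> agree -> hotel
i=4: L=india, R=hotel=BASE -> take LEFT -> india
i=5: L=alpha=BASE, R=bravo -> take RIGHT -> bravo
Conflict count: 0

Answer: 0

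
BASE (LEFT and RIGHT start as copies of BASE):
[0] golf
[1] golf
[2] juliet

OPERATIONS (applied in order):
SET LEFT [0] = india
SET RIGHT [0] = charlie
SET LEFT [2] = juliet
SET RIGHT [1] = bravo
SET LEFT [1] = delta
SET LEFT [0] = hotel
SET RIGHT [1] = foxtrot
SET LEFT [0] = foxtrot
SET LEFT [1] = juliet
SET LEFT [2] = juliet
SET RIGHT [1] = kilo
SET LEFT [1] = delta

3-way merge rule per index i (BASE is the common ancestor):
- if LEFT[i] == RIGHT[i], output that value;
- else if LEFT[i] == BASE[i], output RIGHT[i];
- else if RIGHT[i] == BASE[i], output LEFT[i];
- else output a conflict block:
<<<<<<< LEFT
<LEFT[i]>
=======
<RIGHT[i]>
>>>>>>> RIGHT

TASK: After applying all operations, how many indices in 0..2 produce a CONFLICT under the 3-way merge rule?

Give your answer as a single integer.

Final LEFT:  [foxtrot, delta, juliet]
Final RIGHT: [charlie, kilo, juliet]
i=0: BASE=golf L=foxtrot R=charlie all differ -> CONFLICT
i=1: BASE=golf L=delta R=kilo all differ -> CONFLICT
i=2: L=juliet R=juliet -> agree -> juliet
Conflict count: 2

Answer: 2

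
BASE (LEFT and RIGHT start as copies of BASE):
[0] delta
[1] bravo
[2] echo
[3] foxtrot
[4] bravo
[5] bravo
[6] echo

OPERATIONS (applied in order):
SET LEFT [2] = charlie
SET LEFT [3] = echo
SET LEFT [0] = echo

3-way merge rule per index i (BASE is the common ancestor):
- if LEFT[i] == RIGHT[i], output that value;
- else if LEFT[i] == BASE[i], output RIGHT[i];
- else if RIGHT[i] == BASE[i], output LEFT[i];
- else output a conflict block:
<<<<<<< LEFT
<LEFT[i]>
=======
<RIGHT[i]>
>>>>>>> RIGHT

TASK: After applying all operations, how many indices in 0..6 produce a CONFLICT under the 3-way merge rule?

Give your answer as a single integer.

Final LEFT:  [echo, bravo, charlie, echo, bravo, bravo, echo]
Final RIGHT: [delta, bravo, echo, foxtrot, bravo, bravo, echo]
i=0: L=echo, R=delta=BASE -> take LEFT -> echo
i=1: L=bravo R=bravo -> agree -> bravo
i=2: L=charlie, R=echo=BASE -> take LEFT -> charlie
i=3: L=echo, R=foxtrot=BASE -> take LEFT -> echo
i=4: L=bravo R=bravo -> agree -> bravo
i=5: L=bravo R=bravo -> agree -> bravo
i=6: L=echo R=echo -> agree -> echo
Conflict count: 0

Answer: 0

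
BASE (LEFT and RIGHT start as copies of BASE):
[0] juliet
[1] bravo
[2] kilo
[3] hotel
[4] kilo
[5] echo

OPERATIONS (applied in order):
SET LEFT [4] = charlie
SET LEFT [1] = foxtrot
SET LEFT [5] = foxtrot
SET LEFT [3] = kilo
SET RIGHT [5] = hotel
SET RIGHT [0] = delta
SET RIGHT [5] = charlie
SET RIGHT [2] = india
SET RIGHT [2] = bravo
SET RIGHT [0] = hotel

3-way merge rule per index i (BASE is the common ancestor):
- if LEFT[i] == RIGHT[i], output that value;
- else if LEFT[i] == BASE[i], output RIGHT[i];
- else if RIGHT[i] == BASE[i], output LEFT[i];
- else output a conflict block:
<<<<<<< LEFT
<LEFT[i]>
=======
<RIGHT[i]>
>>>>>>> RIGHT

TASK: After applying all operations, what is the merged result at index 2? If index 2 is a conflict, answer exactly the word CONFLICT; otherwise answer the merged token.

Answer: bravo

Derivation:
Final LEFT:  [juliet, foxtrot, kilo, kilo, charlie, foxtrot]
Final RIGHT: [hotel, bravo, bravo, hotel, kilo, charlie]
i=0: L=juliet=BASE, R=hotel -> take RIGHT -> hotel
i=1: L=foxtrot, R=bravo=BASE -> take LEFT -> foxtrot
i=2: L=kilo=BASE, R=bravo -> take RIGHT -> bravo
i=3: L=kilo, R=hotel=BASE -> take LEFT -> kilo
i=4: L=charlie, R=kilo=BASE -> take LEFT -> charlie
i=5: BASE=echo L=foxtrot R=charlie all differ -> CONFLICT
Index 2 -> bravo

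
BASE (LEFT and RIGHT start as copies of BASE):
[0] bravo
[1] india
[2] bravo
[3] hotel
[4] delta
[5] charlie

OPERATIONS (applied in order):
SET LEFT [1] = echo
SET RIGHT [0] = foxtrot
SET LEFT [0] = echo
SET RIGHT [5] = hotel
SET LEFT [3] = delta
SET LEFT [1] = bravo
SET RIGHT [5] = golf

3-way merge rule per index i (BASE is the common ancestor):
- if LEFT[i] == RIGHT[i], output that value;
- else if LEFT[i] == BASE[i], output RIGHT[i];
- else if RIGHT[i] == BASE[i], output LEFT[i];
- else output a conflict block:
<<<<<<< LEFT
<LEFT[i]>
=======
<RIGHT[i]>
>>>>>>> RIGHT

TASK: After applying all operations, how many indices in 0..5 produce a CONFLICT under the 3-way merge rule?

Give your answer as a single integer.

Answer: 1

Derivation:
Final LEFT:  [echo, bravo, bravo, delta, delta, charlie]
Final RIGHT: [foxtrot, india, bravo, hotel, delta, golf]
i=0: BASE=bravo L=echo R=foxtrot all differ -> CONFLICT
i=1: L=bravo, R=india=BASE -> take LEFT -> bravo
i=2: L=bravo R=bravo -> agree -> bravo
i=3: L=delta, R=hotel=BASE -> take LEFT -> delta
i=4: L=delta R=delta -> agree -> delta
i=5: L=charlie=BASE, R=golf -> take RIGHT -> golf
Conflict count: 1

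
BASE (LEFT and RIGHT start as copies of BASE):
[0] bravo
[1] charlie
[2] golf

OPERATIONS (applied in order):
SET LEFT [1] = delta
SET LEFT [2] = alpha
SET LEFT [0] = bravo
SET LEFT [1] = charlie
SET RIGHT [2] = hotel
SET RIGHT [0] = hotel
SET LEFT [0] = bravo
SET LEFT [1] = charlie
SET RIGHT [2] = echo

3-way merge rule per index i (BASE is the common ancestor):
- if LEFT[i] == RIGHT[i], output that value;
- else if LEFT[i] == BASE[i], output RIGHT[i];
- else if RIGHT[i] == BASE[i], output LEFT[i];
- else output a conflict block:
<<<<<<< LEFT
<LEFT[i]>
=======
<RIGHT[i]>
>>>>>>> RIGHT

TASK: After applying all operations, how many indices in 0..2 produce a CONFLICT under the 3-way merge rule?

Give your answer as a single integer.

Final LEFT:  [bravo, charlie, alpha]
Final RIGHT: [hotel, charlie, echo]
i=0: L=bravo=BASE, R=hotel -> take RIGHT -> hotel
i=1: L=charlie R=charlie -> agree -> charlie
i=2: BASE=golf L=alpha R=echo all differ -> CONFLICT
Conflict count: 1

Answer: 1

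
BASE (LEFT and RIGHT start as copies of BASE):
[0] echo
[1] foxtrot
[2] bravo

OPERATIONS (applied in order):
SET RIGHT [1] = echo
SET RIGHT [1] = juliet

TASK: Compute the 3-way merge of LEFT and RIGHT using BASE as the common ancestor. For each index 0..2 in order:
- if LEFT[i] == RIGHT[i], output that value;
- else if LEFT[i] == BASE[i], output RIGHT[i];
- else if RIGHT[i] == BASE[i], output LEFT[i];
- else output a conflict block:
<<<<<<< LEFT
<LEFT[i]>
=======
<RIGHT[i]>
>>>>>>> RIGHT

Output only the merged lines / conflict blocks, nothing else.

Answer: echo
juliet
bravo

Derivation:
Final LEFT:  [echo, foxtrot, bravo]
Final RIGHT: [echo, juliet, bravo]
i=0: L=echo R=echo -> agree -> echo
i=1: L=foxtrot=BASE, R=juliet -> take RIGHT -> juliet
i=2: L=bravo R=bravo -> agree -> bravo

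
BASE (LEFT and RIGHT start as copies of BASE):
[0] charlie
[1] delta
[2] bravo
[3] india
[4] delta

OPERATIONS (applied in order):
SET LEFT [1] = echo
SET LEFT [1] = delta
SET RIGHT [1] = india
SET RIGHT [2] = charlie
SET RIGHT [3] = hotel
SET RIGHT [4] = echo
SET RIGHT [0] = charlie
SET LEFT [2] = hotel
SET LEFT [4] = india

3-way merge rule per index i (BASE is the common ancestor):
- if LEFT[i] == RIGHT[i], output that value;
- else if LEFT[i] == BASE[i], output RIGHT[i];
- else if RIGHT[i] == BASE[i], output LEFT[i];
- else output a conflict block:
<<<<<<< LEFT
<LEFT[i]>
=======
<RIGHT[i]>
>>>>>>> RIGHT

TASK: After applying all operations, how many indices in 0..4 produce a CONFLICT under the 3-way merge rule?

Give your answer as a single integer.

Answer: 2

Derivation:
Final LEFT:  [charlie, delta, hotel, india, india]
Final RIGHT: [charlie, india, charlie, hotel, echo]
i=0: L=charlie R=charlie -> agree -> charlie
i=1: L=delta=BASE, R=india -> take RIGHT -> india
i=2: BASE=bravo L=hotel R=charlie all differ -> CONFLICT
i=3: L=india=BASE, R=hotel -> take RIGHT -> hotel
i=4: BASE=delta L=india R=echo all differ -> CONFLICT
Conflict count: 2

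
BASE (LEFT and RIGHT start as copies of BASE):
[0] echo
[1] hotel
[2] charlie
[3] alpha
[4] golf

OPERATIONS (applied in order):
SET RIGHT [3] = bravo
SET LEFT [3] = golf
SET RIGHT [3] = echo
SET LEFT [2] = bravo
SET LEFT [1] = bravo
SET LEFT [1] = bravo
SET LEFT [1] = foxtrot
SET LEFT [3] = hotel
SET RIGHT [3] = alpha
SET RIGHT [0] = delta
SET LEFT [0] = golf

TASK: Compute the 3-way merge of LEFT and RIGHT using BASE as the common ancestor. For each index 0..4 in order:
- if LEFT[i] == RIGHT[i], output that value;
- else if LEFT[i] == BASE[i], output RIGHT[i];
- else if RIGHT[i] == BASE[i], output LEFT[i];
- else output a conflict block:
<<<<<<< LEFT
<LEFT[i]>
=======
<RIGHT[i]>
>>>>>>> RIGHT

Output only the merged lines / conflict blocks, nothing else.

Final LEFT:  [golf, foxtrot, bravo, hotel, golf]
Final RIGHT: [delta, hotel, charlie, alpha, golf]
i=0: BASE=echo L=golf R=delta all differ -> CONFLICT
i=1: L=foxtrot, R=hotel=BASE -> take LEFT -> foxtrot
i=2: L=bravo, R=charlie=BASE -> take LEFT -> bravo
i=3: L=hotel, R=alpha=BASE -> take LEFT -> hotel
i=4: L=golf R=golf -> agree -> golf

Answer: <<<<<<< LEFT
golf
=======
delta
>>>>>>> RIGHT
foxtrot
bravo
hotel
golf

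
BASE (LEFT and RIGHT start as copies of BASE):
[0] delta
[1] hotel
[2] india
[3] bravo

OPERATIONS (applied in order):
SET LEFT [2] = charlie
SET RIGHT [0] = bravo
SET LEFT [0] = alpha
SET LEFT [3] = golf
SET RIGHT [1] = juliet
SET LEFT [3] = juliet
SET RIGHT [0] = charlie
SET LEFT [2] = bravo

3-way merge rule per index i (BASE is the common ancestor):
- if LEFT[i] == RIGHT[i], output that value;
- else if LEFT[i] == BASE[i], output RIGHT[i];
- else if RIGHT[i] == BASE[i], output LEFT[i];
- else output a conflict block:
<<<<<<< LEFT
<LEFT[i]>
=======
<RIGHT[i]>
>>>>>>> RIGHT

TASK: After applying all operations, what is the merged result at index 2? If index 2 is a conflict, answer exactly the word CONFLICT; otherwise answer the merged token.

Final LEFT:  [alpha, hotel, bravo, juliet]
Final RIGHT: [charlie, juliet, india, bravo]
i=0: BASE=delta L=alpha R=charlie all differ -> CONFLICT
i=1: L=hotel=BASE, R=juliet -> take RIGHT -> juliet
i=2: L=bravo, R=india=BASE -> take LEFT -> bravo
i=3: L=juliet, R=bravo=BASE -> take LEFT -> juliet
Index 2 -> bravo

Answer: bravo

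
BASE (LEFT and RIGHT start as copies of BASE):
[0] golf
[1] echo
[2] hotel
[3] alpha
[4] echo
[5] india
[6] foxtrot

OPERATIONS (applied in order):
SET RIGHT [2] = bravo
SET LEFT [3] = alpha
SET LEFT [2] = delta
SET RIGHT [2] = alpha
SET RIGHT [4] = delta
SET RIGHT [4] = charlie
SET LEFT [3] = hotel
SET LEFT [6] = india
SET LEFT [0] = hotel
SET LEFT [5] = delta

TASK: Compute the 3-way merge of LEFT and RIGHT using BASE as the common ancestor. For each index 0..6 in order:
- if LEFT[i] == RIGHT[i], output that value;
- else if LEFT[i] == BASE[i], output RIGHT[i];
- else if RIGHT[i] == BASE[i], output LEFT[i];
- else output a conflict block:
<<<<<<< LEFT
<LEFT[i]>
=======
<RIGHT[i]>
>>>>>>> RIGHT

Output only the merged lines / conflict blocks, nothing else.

Final LEFT:  [hotel, echo, delta, hotel, echo, delta, india]
Final RIGHT: [golf, echo, alpha, alpha, charlie, india, foxtrot]
i=0: L=hotel, R=golf=BASE -> take LEFT -> hotel
i=1: L=echo R=echo -> agree -> echo
i=2: BASE=hotel L=delta R=alpha all differ -> CONFLICT
i=3: L=hotel, R=alpha=BASE -> take LEFT -> hotel
i=4: L=echo=BASE, R=charlie -> take RIGHT -> charlie
i=5: L=delta, R=india=BASE -> take LEFT -> delta
i=6: L=india, R=foxtrot=BASE -> take LEFT -> india

Answer: hotel
echo
<<<<<<< LEFT
delta
=======
alpha
>>>>>>> RIGHT
hotel
charlie
delta
india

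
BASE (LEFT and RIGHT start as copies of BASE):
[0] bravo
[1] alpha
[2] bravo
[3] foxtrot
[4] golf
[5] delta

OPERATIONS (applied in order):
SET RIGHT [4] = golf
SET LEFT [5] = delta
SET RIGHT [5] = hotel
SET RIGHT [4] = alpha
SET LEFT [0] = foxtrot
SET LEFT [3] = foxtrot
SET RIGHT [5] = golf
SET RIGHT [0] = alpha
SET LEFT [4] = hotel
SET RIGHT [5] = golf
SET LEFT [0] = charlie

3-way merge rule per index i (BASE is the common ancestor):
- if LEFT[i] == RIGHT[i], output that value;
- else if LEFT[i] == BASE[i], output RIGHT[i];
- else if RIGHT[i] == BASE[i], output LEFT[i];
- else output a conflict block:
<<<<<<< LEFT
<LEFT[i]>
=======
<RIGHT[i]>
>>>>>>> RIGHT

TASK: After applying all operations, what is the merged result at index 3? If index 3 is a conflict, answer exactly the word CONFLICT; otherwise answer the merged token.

Final LEFT:  [charlie, alpha, bravo, foxtrot, hotel, delta]
Final RIGHT: [alpha, alpha, bravo, foxtrot, alpha, golf]
i=0: BASE=bravo L=charlie R=alpha all differ -> CONFLICT
i=1: L=alpha R=alpha -> agree -> alpha
i=2: L=bravo R=bravo -> agree -> bravo
i=3: L=foxtrot R=foxtrot -> agree -> foxtrot
i=4: BASE=golf L=hotel R=alpha all differ -> CONFLICT
i=5: L=delta=BASE, R=golf -> take RIGHT -> golf
Index 3 -> foxtrot

Answer: foxtrot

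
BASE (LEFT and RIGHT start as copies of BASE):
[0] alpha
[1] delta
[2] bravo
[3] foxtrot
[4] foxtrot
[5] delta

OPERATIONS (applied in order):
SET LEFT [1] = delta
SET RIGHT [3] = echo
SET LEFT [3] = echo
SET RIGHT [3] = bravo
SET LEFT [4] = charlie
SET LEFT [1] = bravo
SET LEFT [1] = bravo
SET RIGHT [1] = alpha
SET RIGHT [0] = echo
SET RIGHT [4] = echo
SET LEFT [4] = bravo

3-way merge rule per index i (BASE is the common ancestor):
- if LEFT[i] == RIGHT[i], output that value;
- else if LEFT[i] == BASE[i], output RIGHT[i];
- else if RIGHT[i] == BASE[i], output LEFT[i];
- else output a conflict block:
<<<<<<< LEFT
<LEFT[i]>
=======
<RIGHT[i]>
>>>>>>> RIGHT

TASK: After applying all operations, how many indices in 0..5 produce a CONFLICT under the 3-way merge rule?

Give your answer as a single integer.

Answer: 3

Derivation:
Final LEFT:  [alpha, bravo, bravo, echo, bravo, delta]
Final RIGHT: [echo, alpha, bravo, bravo, echo, delta]
i=0: L=alpha=BASE, R=echo -> take RIGHT -> echo
i=1: BASE=delta L=bravo R=alpha all differ -> CONFLICT
i=2: L=bravo R=bravo -> agree -> bravo
i=3: BASE=foxtrot L=echo R=bravo all differ -> CONFLICT
i=4: BASE=foxtrot L=bravo R=echo all differ -> CONFLICT
i=5: L=delta R=delta -> agree -> delta
Conflict count: 3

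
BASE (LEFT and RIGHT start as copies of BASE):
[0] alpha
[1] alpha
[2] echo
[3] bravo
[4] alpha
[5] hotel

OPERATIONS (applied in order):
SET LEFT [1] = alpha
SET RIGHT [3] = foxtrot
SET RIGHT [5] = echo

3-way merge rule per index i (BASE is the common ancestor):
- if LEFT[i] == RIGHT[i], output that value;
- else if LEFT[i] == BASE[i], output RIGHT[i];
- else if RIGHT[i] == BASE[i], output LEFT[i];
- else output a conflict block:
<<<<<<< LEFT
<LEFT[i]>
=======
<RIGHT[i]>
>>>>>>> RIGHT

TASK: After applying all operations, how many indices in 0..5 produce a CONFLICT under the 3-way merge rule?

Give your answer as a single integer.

Final LEFT:  [alpha, alpha, echo, bravo, alpha, hotel]
Final RIGHT: [alpha, alpha, echo, foxtrot, alpha, echo]
i=0: L=alpha R=alpha -> agree -> alpha
i=1: L=alpha R=alpha -> agree -> alpha
i=2: L=echo R=echo -> agree -> echo
i=3: L=bravo=BASE, R=foxtrot -> take RIGHT -> foxtrot
i=4: L=alpha R=alpha -> agree -> alpha
i=5: L=hotel=BASE, R=echo -> take RIGHT -> echo
Conflict count: 0

Answer: 0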